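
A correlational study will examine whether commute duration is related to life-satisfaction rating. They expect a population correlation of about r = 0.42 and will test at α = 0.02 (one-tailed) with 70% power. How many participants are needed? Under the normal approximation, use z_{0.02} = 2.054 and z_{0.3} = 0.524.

n = 37

Fisher's z: C = ½·ln((1+r)/(1−r)) = ½·ln(2.4483) = 0.4477.
n = ((z_{α} + z_β)/C)² + 3.
(2.054 + 0.524) / 0.4477 = 2.578 / 0.4477 = 5.758.
n = 5.758² + 3 = 33.16 + 3 = 36.2.
Round up.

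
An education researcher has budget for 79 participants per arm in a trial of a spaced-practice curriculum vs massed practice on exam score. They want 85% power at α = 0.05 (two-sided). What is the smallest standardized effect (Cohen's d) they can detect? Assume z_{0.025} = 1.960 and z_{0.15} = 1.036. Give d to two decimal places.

d_min ≈ 0.48

For two independent groups of n = 79 each: d_min = (z_{α/2} + z_β)·√(2/n).
z-sum = 1.960 + 1.036 = 2.996.
d_min = 2.996 × √(2/79) = 2.996 × 0.1591 = 0.477.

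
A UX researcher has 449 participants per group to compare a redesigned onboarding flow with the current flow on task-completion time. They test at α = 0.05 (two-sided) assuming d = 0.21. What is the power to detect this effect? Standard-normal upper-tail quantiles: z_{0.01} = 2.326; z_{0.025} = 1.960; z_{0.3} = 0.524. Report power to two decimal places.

For two equal groups, power = Φ(d·√(n/2) − z_{α/2}).
d·√(n/2) = 0.21 × √(449/2) = 0.21 × 14.983 = 3.146.
z_β = 3.146 − 1.960 = 1.186.
Power = Φ(1.186) = 0.882.

power ≈ 0.88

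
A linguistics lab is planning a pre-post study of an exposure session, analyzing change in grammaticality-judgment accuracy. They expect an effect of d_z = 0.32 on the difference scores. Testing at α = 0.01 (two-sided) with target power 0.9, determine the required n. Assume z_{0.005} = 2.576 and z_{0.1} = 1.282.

For a paired (one-sample on differences) test: n = ((z_{α/2} + z_β) / d)².
z_{α/2} + z_β = 2.576 + 1.282 = 3.858.
n = (3.858 / 0.32)² = 12.056² = 145.35.
Round up.

n = 146 pairs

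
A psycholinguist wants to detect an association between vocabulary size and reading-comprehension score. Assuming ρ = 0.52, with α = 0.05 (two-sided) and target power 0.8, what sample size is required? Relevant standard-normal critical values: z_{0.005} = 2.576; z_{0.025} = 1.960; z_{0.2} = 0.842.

Fisher's z: C = ½·ln((1+r)/(1−r)) = ½·ln(3.1667) = 0.5763.
n = ((z_{α/2} + z_β)/C)² + 3.
(1.960 + 0.842) / 0.5763 = 2.802 / 0.5763 = 4.862.
n = 4.862² + 3 = 23.64 + 3 = 26.6.
Round up.

n = 27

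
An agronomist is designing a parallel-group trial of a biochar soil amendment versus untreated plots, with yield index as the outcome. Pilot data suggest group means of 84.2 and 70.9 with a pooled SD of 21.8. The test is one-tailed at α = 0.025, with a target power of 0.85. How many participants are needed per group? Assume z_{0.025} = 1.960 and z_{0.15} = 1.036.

n = 49 per group

Cohen's d = |M₁ − M₂| / SD_pooled = |84.2 − 70.9| / 21.8 = 13.3 / 21.8 = 0.610.
For two independent groups with equal n: n = 2·((z_{α} + z_β) / d)².
z_{α} + z_β = 1.960 + 1.036 = 2.996.
n = 2 × (2.996 / 0.610)² = 2 × 4.911² = 2 × 24.12 = 48.2.
Round up to the next whole participant.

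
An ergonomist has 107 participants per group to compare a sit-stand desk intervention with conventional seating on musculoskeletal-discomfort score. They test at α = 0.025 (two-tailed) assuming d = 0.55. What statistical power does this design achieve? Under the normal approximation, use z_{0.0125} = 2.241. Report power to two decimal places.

power ≈ 0.96

For two equal groups, power = Φ(d·√(n/2) − z_{α/2}).
d·√(n/2) = 0.55 × √(107/2) = 0.55 × 7.314 = 4.023.
z_β = 4.023 − 2.241 = 1.782.
Power = Φ(1.782) = 0.963.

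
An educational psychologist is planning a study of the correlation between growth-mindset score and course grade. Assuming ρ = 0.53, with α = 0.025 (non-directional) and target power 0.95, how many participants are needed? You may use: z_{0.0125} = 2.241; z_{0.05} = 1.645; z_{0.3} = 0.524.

n = 47

Fisher's z: C = ½·ln((1+r)/(1−r)) = ½·ln(3.2553) = 0.5901.
n = ((z_{α/2} + z_β)/C)² + 3.
(2.241 + 1.645) / 0.5901 = 3.886 / 0.5901 = 6.585.
n = 6.585² + 3 = 43.37 + 3 = 46.4.
Round up.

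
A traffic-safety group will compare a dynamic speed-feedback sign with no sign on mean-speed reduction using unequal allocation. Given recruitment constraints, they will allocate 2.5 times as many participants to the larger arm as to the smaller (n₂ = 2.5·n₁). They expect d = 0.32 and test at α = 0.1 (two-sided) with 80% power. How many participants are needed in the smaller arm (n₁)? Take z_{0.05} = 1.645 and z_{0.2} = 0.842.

n₁ = 85

With allocation ratio k = n₂/n₁ = 2.5, Var(x̄₁−x̄₂) = σ²(1/n₁ + 1/(k·n₁)) = σ²·(k+1)/(k·n₁).
So n₁ = (1 + 1/k)·((z_{α/2} + z_β)/d)² = 1.400 × (2.487/0.32)².
n₁ = 1.400 × 60.40 = 84.6.
Round up: n₁ = 85, giving n₂ = ⌈2.5 × 85⌉ = ⌈212.5⌉ = 213.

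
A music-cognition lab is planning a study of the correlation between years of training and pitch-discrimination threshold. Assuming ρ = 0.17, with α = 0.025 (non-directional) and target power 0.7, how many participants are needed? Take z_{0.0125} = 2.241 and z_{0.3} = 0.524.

n = 263

Fisher's z: C = ½·ln((1+r)/(1−r)) = ½·ln(1.4096) = 0.1717.
n = ((z_{α/2} + z_β)/C)² + 3.
(2.241 + 0.524) / 0.1717 = 2.765 / 0.1717 = 16.104.
n = 16.104² + 3 = 259.33 + 3 = 262.3.
Round up.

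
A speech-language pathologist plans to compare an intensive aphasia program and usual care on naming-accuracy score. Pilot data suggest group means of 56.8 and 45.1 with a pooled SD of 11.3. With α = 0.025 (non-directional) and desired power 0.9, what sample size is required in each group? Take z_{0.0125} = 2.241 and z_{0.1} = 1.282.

Cohen's d = |M₁ − M₂| / SD_pooled = |56.8 − 45.1| / 11.3 = 11.7 / 11.3 = 1.035.
For two independent groups with equal n: n = 2·((z_{α/2} + z_β) / d)².
z_{α/2} + z_β = 2.241 + 1.282 = 3.523.
n = 2 × (3.523 / 1.035)² = 2 × 3.404² = 2 × 11.59 = 23.2.
Round up to the next whole participant.

n = 24 per group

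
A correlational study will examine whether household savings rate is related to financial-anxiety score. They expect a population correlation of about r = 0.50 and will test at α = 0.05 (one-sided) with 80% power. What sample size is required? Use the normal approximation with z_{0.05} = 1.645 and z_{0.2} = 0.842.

Fisher's z: C = ½·ln((1+r)/(1−r)) = ½·ln(3.0000) = 0.5493.
n = ((z_{α} + z_β)/C)² + 3.
(1.645 + 0.842) / 0.5493 = 2.487 / 0.5493 = 4.528.
n = 4.528² + 3 = 20.50 + 3 = 23.5.
Round up.

n = 24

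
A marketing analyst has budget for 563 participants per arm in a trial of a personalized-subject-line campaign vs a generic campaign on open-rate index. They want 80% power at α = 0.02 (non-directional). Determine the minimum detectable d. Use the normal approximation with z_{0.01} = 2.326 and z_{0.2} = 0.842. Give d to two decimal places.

d_min ≈ 0.19

For two independent groups of n = 563 each: d_min = (z_{α/2} + z_β)·√(2/n).
z-sum = 2.326 + 0.842 = 3.168.
d_min = 3.168 × √(2/563) = 3.168 × 0.0596 = 0.189.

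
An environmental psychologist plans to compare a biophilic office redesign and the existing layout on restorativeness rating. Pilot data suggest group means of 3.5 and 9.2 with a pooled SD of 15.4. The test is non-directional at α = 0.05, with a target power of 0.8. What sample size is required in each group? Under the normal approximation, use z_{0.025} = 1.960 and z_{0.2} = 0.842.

n = 115 per group

Cohen's d = |M₁ − M₂| / SD_pooled = |3.5 − 9.2| / 15.4 = 5.7 / 15.4 = 0.370.
For two independent groups with equal n: n = 2·((z_{α/2} + z_β) / d)².
z_{α/2} + z_β = 1.960 + 0.842 = 2.802.
n = 2 × (2.802 / 0.370)² = 2 × 7.573² = 2 × 57.35 = 114.7.
Round up to the next whole participant.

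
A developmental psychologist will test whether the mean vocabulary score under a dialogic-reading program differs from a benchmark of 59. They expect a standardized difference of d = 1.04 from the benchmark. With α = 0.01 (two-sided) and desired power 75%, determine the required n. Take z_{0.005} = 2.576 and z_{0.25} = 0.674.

n = 10

For a one-sample test: n = ((z_{α/2} + z_β) / d)².
z_{α/2} + z_β = 2.576 + 0.674 = 3.250.
n = (3.250 / 1.04)² = 3.125² = 9.77.
Round up.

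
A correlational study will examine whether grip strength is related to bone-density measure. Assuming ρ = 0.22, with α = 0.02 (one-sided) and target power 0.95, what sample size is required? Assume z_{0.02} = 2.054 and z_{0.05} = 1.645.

Fisher's z: C = ½·ln((1+r)/(1−r)) = ½·ln(1.5641) = 0.2237.
n = ((z_{α} + z_β)/C)² + 3.
(2.054 + 1.645) / 0.2237 = 3.699 / 0.2237 = 16.536.
n = 16.536² + 3 = 273.42 + 3 = 276.4.
Round up.

n = 277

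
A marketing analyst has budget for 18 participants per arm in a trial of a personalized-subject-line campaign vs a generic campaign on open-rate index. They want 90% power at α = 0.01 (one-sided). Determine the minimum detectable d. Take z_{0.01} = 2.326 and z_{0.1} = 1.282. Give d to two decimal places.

For two independent groups of n = 18 each: d_min = (z_{α} + z_β)·√(2/n).
z-sum = 2.326 + 1.282 = 3.608.
d_min = 3.608 × √(2/18) = 3.608 × 0.3333 = 1.203.

d_min ≈ 1.20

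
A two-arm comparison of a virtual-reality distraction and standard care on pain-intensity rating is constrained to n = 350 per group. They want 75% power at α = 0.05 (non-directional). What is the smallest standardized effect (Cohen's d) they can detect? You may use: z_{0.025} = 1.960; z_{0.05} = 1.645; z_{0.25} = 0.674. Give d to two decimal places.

For two independent groups of n = 350 each: d_min = (z_{α/2} + z_β)·√(2/n).
z-sum = 1.960 + 0.674 = 2.634.
d_min = 2.634 × √(2/350) = 2.634 × 0.0756 = 0.199.

d_min ≈ 0.20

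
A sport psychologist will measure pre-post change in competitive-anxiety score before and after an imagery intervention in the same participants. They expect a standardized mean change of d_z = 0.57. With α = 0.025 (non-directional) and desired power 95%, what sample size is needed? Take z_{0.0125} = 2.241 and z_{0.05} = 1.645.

n = 47 pairs

For a paired (one-sample on differences) test: n = ((z_{α/2} + z_β) / d)².
z_{α/2} + z_β = 2.241 + 1.645 = 3.886.
n = (3.886 / 0.57)² = 6.818² = 46.48.
Round up.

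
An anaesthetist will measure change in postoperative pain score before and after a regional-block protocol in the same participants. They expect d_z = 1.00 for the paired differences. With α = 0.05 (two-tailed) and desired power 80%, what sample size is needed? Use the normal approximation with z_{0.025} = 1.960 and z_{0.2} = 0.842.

n = 8 pairs

For a paired (one-sample on differences) test: n = ((z_{α/2} + z_β) / d)².
z_{α/2} + z_β = 1.960 + 0.842 = 2.802.
n = (2.802 / 1.00)² = 2.802² = 7.85.
Round up.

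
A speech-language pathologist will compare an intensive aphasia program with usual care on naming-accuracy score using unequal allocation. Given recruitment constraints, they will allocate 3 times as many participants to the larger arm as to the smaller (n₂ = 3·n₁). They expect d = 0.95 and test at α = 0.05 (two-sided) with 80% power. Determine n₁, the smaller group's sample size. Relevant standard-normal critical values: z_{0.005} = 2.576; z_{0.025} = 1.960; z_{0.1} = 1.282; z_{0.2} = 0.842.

With allocation ratio k = n₂/n₁ = 3, Var(x̄₁−x̄₂) = σ²(1/n₁ + 1/(k·n₁)) = σ²·(k+1)/(k·n₁).
So n₁ = (1 + 1/k)·((z_{α/2} + z_β)/d)² = 1.333 × (2.802/0.95)².
n₁ = 1.333 × 8.70 = 11.6.
Round up: n₁ = 12, giving n₂ = 3 × 12 = 36.

n₁ = 12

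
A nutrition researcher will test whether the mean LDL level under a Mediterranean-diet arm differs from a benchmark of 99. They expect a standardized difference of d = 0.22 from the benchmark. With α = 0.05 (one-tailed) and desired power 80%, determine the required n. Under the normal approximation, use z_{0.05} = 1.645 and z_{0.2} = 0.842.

n = 128

For a one-sample test: n = ((z_{α} + z_β) / d)².
z_{α} + z_β = 1.645 + 0.842 = 2.487.
n = (2.487 / 0.22)² = 11.305² = 127.79.
Round up.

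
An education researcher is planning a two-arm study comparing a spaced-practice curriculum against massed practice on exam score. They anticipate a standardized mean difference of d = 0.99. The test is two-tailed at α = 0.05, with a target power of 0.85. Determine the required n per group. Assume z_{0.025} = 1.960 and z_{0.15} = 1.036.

n = 19 per group

For two independent groups with equal n: n = 2·((z_{α/2} + z_β) / d)².
z_{α/2} + z_β = 1.960 + 1.036 = 2.996.
n = 2 × (2.996 / 0.99)² = 2 × 3.026² = 2 × 9.16 = 18.3.
Round up to the next whole participant.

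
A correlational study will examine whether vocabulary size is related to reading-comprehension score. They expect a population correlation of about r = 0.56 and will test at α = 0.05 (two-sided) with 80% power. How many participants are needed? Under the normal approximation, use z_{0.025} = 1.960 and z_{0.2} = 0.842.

Fisher's z: C = ½·ln((1+r)/(1−r)) = ½·ln(3.5455) = 0.6328.
n = ((z_{α/2} + z_β)/C)² + 3.
(1.960 + 0.842) / 0.6328 = 2.802 / 0.6328 = 4.428.
n = 4.428² + 3 = 19.61 + 3 = 22.6.
Round up.

n = 23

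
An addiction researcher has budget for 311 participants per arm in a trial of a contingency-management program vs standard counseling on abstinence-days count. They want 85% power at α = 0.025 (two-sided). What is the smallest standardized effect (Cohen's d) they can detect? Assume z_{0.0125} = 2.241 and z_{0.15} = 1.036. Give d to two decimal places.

d_min ≈ 0.26

For two independent groups of n = 311 each: d_min = (z_{α/2} + z_β)·√(2/n).
z-sum = 2.241 + 1.036 = 3.277.
d_min = 3.277 × √(2/311) = 3.277 × 0.0802 = 0.263.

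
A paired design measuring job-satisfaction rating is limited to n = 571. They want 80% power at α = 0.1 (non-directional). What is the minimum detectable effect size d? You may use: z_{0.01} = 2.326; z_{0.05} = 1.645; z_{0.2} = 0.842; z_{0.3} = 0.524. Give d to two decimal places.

d_min ≈ 0.10

For a single sample (or paired design) of n = 571: d_min = (z_{α/2} + z_β)/√n.
z-sum = 1.645 + 0.842 = 2.487.
d_min = 2.487 / √571 = 2.487 / 23.896 = 0.104.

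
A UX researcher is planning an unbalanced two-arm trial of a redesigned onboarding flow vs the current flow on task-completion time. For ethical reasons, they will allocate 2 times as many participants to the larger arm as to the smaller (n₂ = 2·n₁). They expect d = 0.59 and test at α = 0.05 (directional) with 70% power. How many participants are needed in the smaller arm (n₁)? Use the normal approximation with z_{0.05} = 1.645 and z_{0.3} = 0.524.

With allocation ratio k = n₂/n₁ = 2, Var(x̄₁−x̄₂) = σ²(1/n₁ + 1/(k·n₁)) = σ²·(k+1)/(k·n₁).
So n₁ = (1 + 1/k)·((z_{α} + z_β)/d)² = 1.500 × (2.169/0.59)².
n₁ = 1.500 × 13.51 = 20.3.
Round up: n₁ = 21, giving n₂ = 2 × 21 = 42.

n₁ = 21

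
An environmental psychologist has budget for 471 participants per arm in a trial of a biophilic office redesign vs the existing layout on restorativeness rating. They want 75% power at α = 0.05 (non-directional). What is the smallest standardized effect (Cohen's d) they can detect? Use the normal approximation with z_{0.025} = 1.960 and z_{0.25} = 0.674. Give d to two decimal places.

For two independent groups of n = 471 each: d_min = (z_{α/2} + z_β)·√(2/n).
z-sum = 1.960 + 0.674 = 2.634.
d_min = 2.634 × √(2/471) = 2.634 × 0.0652 = 0.172.

d_min ≈ 0.17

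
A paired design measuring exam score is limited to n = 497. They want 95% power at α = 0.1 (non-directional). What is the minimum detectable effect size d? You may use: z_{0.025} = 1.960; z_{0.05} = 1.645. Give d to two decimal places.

For a single sample (or paired design) of n = 497: d_min = (z_{α/2} + z_β)/√n.
z-sum = 1.645 + 1.645 = 3.290.
d_min = 3.290 / √497 = 3.290 / 22.293 = 0.148.

d_min ≈ 0.15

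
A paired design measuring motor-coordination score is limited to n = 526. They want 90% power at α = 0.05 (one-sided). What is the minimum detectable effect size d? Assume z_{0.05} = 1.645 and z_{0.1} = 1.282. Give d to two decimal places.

For a single sample (or paired design) of n = 526: d_min = (z_{α} + z_β)/√n.
z-sum = 1.645 + 1.282 = 2.927.
d_min = 2.927 / √526 = 2.927 / 22.935 = 0.128.

d_min ≈ 0.13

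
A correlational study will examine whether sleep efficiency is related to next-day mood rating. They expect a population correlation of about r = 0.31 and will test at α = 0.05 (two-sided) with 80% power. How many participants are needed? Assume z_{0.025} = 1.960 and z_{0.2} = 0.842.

Fisher's z: C = ½·ln((1+r)/(1−r)) = ½·ln(1.8986) = 0.3205.
n = ((z_{α/2} + z_β)/C)² + 3.
(1.960 + 0.842) / 0.3205 = 2.802 / 0.3205 = 8.743.
n = 8.743² + 3 = 76.43 + 3 = 79.4.
Round up.

n = 80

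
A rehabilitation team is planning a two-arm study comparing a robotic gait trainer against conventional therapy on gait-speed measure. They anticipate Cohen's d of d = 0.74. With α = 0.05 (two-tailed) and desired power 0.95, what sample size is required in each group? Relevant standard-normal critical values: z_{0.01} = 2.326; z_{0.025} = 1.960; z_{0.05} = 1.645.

For two independent groups with equal n: n = 2·((z_{α/2} + z_β) / d)².
z_{α/2} + z_β = 1.960 + 1.645 = 3.605.
n = 2 × (3.605 / 0.74)² = 2 × 4.872² = 2 × 23.73 = 47.5.
Round up to the next whole participant.

n = 48 per group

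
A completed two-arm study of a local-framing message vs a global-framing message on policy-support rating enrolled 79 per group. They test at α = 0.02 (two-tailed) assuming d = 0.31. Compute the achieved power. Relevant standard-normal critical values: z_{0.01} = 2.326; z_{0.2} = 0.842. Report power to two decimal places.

power ≈ 0.35

For two equal groups, power = Φ(d·√(n/2) − z_{α/2}).
d·√(n/2) = 0.31 × √(79/2) = 0.31 × 6.285 = 1.948.
z_β = 1.948 − 2.326 = -0.378.
Power = Φ(-0.378) = 0.353.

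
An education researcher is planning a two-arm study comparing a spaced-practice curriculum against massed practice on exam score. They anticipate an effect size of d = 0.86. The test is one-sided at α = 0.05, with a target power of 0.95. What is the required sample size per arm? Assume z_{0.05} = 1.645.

n = 30 per group

For two independent groups with equal n: n = 2·((z_{α} + z_β) / d)².
z_{α} + z_β = 1.645 + 1.645 = 3.290.
n = 2 × (3.290 / 0.86)² = 2 × 3.826² = 2 × 14.64 = 29.3.
Round up to the next whole participant.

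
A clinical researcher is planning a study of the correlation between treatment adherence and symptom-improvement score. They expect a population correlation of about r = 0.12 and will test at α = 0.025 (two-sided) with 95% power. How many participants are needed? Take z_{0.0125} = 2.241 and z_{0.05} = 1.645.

Fisher's z: C = ½·ln((1+r)/(1−r)) = ½·ln(1.2727) = 0.1206.
n = ((z_{α/2} + z_β)/C)² + 3.
(2.241 + 1.645) / 0.1206 = 3.886 / 0.1206 = 32.222.
n = 32.222² + 3 = 1038.27 + 3 = 1041.3.
Round up.

n = 1042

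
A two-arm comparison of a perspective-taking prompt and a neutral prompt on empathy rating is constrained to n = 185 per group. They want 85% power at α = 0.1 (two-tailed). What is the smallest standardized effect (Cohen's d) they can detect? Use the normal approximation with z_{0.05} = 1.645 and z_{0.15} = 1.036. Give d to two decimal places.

For two independent groups of n = 185 each: d_min = (z_{α/2} + z_β)·√(2/n).
z-sum = 1.645 + 1.036 = 2.681.
d_min = 2.681 × √(2/185) = 2.681 × 0.1040 = 0.279.

d_min ≈ 0.28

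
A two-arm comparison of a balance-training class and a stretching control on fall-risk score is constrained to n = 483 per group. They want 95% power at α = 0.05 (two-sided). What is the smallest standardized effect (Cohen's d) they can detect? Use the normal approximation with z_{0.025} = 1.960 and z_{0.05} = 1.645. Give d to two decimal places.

For two independent groups of n = 483 each: d_min = (z_{α/2} + z_β)·√(2/n).
z-sum = 1.960 + 1.645 = 3.605.
d_min = 3.605 × √(2/483) = 3.605 × 0.0643 = 0.232.

d_min ≈ 0.23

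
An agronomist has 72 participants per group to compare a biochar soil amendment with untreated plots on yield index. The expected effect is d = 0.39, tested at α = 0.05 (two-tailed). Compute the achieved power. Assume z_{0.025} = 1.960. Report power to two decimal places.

For two equal groups, power = Φ(d·√(n/2) − z_{α/2}).
d·√(n/2) = 0.39 × √(72/2) = 0.39 × 6.000 = 2.340.
z_β = 2.340 − 1.960 = 0.380.
Power = Φ(0.380) = 0.648.

power ≈ 0.65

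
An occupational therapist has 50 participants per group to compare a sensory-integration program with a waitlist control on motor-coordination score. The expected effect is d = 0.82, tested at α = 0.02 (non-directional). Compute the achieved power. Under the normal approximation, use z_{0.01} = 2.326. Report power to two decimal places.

For two equal groups, power = Φ(d·√(n/2) − z_{α/2}).
d·√(n/2) = 0.82 × √(50/2) = 0.82 × 5.000 = 4.100.
z_β = 4.100 − 2.326 = 1.774.
Power = Φ(1.774) = 0.962.

power ≈ 0.96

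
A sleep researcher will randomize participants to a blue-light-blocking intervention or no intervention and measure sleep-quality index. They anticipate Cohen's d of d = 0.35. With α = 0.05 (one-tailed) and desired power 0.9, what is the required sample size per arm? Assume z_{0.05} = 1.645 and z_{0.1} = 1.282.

n = 140 per group

For two independent groups with equal n: n = 2·((z_{α} + z_β) / d)².
z_{α} + z_β = 1.645 + 1.282 = 2.927.
n = 2 × (2.927 / 0.35)² = 2 × 8.363² = 2 × 69.94 = 139.9.
Round up to the next whole participant.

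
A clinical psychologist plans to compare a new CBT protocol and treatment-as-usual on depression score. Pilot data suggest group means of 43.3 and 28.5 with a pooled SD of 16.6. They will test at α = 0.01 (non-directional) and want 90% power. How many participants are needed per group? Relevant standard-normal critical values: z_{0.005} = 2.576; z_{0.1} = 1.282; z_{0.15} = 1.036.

n = 38 per group

Cohen's d = |M₁ − M₂| / SD_pooled = |43.3 − 28.5| / 16.6 = 14.8 / 16.6 = 0.892.
For two independent groups with equal n: n = 2·((z_{α/2} + z_β) / d)².
z_{α/2} + z_β = 2.576 + 1.282 = 3.858.
n = 2 × (3.858 / 0.892)² = 2 × 4.325² = 2 × 18.71 = 37.4.
Round up to the next whole participant.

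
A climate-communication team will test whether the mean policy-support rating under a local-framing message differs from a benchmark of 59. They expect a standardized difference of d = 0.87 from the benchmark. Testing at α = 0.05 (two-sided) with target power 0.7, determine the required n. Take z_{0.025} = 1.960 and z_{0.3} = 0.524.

For a one-sample test: n = ((z_{α/2} + z_β) / d)².
z_{α/2} + z_β = 1.960 + 0.524 = 2.484.
n = (2.484 / 0.87)² = 2.855² = 8.15.
Round up.

n = 9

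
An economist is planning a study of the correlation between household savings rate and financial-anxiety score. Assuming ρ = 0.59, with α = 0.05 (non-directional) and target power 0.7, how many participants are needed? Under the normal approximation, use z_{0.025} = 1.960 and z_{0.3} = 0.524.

Fisher's z: C = ½·ln((1+r)/(1−r)) = ½·ln(3.8780) = 0.6777.
n = ((z_{α/2} + z_β)/C)² + 3.
(1.960 + 0.524) / 0.6777 = 2.484 / 0.6777 = 3.665.
n = 3.665² + 3 = 13.43 + 3 = 16.4.
Round up.

n = 17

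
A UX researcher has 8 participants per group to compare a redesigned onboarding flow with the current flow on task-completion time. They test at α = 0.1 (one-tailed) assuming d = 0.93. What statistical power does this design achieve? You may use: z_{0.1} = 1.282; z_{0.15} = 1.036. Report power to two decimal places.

For two equal groups, power = Φ(d·√(n/2) − z_{α}).
d·√(n/2) = 0.93 × √(8/2) = 0.93 × 2.000 = 1.860.
z_β = 1.860 − 1.282 = 0.578.
Power = Φ(0.578) = 0.718.

power ≈ 0.72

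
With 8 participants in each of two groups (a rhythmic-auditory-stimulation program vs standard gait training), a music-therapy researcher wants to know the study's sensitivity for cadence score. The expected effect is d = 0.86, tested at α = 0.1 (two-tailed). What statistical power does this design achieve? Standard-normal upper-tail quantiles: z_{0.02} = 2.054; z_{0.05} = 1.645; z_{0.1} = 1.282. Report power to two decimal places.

For two equal groups, power = Φ(d·√(n/2) − z_{α/2}).
d·√(n/2) = 0.86 × √(8/2) = 0.86 × 2.000 = 1.720.
z_β = 1.720 − 1.645 = 0.075.
Power = Φ(0.075) = 0.530.

power ≈ 0.53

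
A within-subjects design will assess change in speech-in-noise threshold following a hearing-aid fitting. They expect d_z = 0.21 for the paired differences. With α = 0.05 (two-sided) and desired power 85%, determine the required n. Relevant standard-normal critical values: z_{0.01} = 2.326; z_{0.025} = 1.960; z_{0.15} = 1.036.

n = 204 pairs

For a paired (one-sample on differences) test: n = ((z_{α/2} + z_β) / d)².
z_{α/2} + z_β = 1.960 + 1.036 = 2.996.
n = (2.996 / 0.21)² = 14.267² = 203.54.
Round up.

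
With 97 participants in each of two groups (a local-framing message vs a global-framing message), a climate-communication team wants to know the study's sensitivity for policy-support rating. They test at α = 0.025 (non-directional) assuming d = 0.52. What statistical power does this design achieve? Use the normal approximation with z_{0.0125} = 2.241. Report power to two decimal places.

For two equal groups, power = Φ(d·√(n/2) − z_{α/2}).
d·√(n/2) = 0.52 × √(97/2) = 0.52 × 6.964 = 3.621.
z_β = 3.621 − 2.241 = 1.380.
Power = Φ(1.380) = 0.916.

power ≈ 0.92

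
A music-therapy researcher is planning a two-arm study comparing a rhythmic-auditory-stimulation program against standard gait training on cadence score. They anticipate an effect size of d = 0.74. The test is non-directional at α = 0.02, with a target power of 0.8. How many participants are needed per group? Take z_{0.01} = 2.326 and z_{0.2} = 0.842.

For two independent groups with equal n: n = 2·((z_{α/2} + z_β) / d)².
z_{α/2} + z_β = 2.326 + 0.842 = 3.168.
n = 2 × (3.168 / 0.74)² = 2 × 4.281² = 2 × 18.33 = 36.7.
Round up to the next whole participant.

n = 37 per group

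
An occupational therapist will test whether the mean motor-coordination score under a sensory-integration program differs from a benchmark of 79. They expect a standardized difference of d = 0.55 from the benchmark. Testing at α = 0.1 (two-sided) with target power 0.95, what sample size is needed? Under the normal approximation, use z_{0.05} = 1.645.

n = 36

For a one-sample test: n = ((z_{α/2} + z_β) / d)².
z_{α/2} + z_β = 1.645 + 1.645 = 3.290.
n = (3.290 / 0.55)² = 5.982² = 35.78.
Round up.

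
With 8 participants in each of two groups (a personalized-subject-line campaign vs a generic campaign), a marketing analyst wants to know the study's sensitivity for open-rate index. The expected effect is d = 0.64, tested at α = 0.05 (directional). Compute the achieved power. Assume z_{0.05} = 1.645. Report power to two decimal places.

For two equal groups, power = Φ(d·√(n/2) − z_{α}).
d·√(n/2) = 0.64 × √(8/2) = 0.64 × 2.000 = 1.280.
z_β = 1.280 − 1.645 = -0.365.
Power = Φ(-0.365) = 0.358.

power ≈ 0.36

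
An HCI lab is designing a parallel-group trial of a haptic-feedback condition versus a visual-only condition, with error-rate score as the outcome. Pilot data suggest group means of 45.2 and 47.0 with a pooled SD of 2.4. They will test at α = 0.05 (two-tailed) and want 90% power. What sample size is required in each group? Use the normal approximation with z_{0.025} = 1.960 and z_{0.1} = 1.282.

n = 38 per group

Cohen's d = |M₁ − M₂| / SD_pooled = |45.2 − 47.0| / 2.4 = 1.8 / 2.4 = 0.750.
For two independent groups with equal n: n = 2·((z_{α/2} + z_β) / d)².
z_{α/2} + z_β = 1.960 + 1.282 = 3.242.
n = 2 × (3.242 / 0.750)² = 2 × 4.323² = 2 × 18.69 = 37.4.
Round up to the next whole participant.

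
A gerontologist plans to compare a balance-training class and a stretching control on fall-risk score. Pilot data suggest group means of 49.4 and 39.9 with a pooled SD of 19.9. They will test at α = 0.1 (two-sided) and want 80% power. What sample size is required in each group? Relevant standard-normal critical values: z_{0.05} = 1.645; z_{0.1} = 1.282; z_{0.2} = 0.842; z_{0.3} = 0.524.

n = 55 per group

Cohen's d = |M₁ − M₂| / SD_pooled = |49.4 − 39.9| / 19.9 = 9.5 / 19.9 = 0.477.
For two independent groups with equal n: n = 2·((z_{α/2} + z_β) / d)².
z_{α/2} + z_β = 1.645 + 0.842 = 2.487.
n = 2 × (2.487 / 0.477)² = 2 × 5.214² = 2 × 27.18 = 54.4.
Round up to the next whole participant.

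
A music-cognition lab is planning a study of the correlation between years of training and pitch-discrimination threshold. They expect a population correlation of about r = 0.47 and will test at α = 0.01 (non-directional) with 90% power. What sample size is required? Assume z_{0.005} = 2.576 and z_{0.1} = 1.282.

Fisher's z: C = ½·ln((1+r)/(1−r)) = ½·ln(2.7736) = 0.5101.
n = ((z_{α/2} + z_β)/C)² + 3.
(2.576 + 1.282) / 0.5101 = 3.858 / 0.5101 = 7.563.
n = 7.563² + 3 = 57.20 + 3 = 60.2.
Round up.

n = 61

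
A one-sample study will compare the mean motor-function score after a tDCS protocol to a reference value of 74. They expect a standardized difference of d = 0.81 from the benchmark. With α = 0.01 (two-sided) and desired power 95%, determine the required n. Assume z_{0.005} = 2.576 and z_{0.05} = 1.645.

For a one-sample test: n = ((z_{α/2} + z_β) / d)².
z_{α/2} + z_β = 2.576 + 1.645 = 4.221.
n = (4.221 / 0.81)² = 5.211² = 27.16.
Round up.

n = 28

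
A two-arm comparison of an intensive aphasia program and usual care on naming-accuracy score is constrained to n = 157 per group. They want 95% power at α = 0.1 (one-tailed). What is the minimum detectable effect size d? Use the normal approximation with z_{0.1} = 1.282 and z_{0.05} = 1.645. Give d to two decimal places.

d_min ≈ 0.33

For two independent groups of n = 157 each: d_min = (z_{α} + z_β)·√(2/n).
z-sum = 1.282 + 1.645 = 2.927.
d_min = 2.927 × √(2/157) = 2.927 × 0.1129 = 0.330.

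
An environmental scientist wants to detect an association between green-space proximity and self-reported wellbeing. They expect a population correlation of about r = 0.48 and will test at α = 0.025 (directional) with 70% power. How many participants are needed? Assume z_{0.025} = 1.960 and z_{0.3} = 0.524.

n = 26

Fisher's z: C = ½·ln((1+r)/(1−r)) = ½·ln(2.8462) = 0.5230.
n = ((z_{α} + z_β)/C)² + 3.
(1.960 + 0.524) / 0.5230 = 2.484 / 0.5230 = 4.750.
n = 4.750² + 3 = 22.56 + 3 = 25.6.
Round up.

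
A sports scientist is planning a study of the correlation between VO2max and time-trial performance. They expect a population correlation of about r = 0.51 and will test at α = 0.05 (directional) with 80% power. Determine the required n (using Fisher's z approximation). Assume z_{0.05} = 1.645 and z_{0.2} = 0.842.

Fisher's z: C = ½·ln((1+r)/(1−r)) = ½·ln(3.0816) = 0.5627.
n = ((z_{α} + z_β)/C)² + 3.
(1.645 + 0.842) / 0.5627 = 2.487 / 0.5627 = 4.420.
n = 4.420² + 3 = 19.53 + 3 = 22.5.
Round up.

n = 23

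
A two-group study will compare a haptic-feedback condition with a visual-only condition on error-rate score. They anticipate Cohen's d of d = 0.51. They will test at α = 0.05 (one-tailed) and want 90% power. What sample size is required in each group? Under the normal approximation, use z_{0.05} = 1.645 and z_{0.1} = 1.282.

n = 66 per group

For two independent groups with equal n: n = 2·((z_{α} + z_β) / d)².
z_{α} + z_β = 1.645 + 1.282 = 2.927.
n = 2 × (2.927 / 0.51)² = 2 × 5.739² = 2 × 32.94 = 65.9.
Round up to the next whole participant.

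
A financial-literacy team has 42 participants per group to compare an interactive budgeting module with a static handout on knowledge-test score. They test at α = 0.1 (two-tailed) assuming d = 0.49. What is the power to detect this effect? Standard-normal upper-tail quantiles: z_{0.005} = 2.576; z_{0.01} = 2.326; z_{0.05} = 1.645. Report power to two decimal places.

For two equal groups, power = Φ(d·√(n/2) − z_{α/2}).
d·√(n/2) = 0.49 × √(42/2) = 0.49 × 4.583 = 2.245.
z_β = 2.245 − 1.645 = 0.600.
Power = Φ(0.600) = 0.726.

power ≈ 0.73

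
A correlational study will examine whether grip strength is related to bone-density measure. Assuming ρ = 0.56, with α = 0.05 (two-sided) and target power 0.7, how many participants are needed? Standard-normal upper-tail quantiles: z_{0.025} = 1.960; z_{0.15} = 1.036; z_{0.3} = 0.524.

Fisher's z: C = ½·ln((1+r)/(1−r)) = ½·ln(3.5455) = 0.6328.
n = ((z_{α/2} + z_β)/C)² + 3.
(1.960 + 0.524) / 0.6328 = 2.484 / 0.6328 = 3.925.
n = 3.925² + 3 = 15.41 + 3 = 18.4.
Round up.

n = 19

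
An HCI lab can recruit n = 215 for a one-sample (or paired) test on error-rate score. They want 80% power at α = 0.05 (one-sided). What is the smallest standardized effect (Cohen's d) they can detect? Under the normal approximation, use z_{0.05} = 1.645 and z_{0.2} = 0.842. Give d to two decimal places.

d_min ≈ 0.17

For a single sample (or paired design) of n = 215: d_min = (z_{α} + z_β)/√n.
z-sum = 1.645 + 0.842 = 2.487.
d_min = 2.487 / √215 = 2.487 / 14.663 = 0.170.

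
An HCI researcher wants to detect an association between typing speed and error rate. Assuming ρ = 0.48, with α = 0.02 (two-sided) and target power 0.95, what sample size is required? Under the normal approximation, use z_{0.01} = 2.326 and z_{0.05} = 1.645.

Fisher's z: C = ½·ln((1+r)/(1−r)) = ½·ln(2.8462) = 0.5230.
n = ((z_{α/2} + z_β)/C)² + 3.
(2.326 + 1.645) / 0.5230 = 3.971 / 0.5230 = 7.593.
n = 7.593² + 3 = 57.65 + 3 = 60.6.
Round up.

n = 61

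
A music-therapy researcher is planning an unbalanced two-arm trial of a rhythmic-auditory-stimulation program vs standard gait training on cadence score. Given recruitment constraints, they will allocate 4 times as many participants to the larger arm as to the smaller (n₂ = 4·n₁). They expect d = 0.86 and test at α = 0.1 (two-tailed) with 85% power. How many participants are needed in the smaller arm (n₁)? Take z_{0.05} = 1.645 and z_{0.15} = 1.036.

With allocation ratio k = n₂/n₁ = 4, Var(x̄₁−x̄₂) = σ²(1/n₁ + 1/(k·n₁)) = σ²·(k+1)/(k·n₁).
So n₁ = (1 + 1/k)·((z_{α/2} + z_β)/d)² = 1.250 × (2.681/0.86)².
n₁ = 1.250 × 9.72 = 12.1.
Round up: n₁ = 13, giving n₂ = 4 × 13 = 52.

n₁ = 13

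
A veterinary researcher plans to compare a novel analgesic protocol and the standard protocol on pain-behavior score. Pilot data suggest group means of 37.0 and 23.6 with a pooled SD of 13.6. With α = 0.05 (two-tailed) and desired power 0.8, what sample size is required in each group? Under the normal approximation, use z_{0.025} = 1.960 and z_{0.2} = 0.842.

n = 17 per group

Cohen's d = |M₁ − M₂| / SD_pooled = |37.0 − 23.6| / 13.6 = 13.4 / 13.6 = 0.985.
For two independent groups with equal n: n = 2·((z_{α/2} + z_β) / d)².
z_{α/2} + z_β = 1.960 + 0.842 = 2.802.
n = 2 × (2.802 / 0.985)² = 2 × 2.845² = 2 × 8.09 = 16.2.
Round up to the next whole participant.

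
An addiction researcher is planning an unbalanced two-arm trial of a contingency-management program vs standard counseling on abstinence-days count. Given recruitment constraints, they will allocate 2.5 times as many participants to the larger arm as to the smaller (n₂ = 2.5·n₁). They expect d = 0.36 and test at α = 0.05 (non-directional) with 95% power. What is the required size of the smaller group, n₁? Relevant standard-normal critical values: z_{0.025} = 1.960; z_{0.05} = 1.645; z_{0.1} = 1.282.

With allocation ratio k = n₂/n₁ = 2.5, Var(x̄₁−x̄₂) = σ²(1/n₁ + 1/(k·n₁)) = σ²·(k+1)/(k·n₁).
So n₁ = (1 + 1/k)·((z_{α/2} + z_β)/d)² = 1.400 × (3.605/0.36)².
n₁ = 1.400 × 100.28 = 140.4.
Round up: n₁ = 141, giving n₂ = ⌈2.5 × 141⌉ = ⌈352.5⌉ = 353.

n₁ = 141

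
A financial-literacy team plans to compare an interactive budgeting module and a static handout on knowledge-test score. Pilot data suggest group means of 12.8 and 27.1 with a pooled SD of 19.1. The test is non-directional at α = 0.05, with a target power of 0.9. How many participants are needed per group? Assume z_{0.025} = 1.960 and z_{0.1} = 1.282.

Cohen's d = |M₁ − M₂| / SD_pooled = |12.8 − 27.1| / 19.1 = 14.3 / 19.1 = 0.749.
For two independent groups with equal n: n = 2·((z_{α/2} + z_β) / d)².
z_{α/2} + z_β = 1.960 + 1.282 = 3.242.
n = 2 × (3.242 / 0.749)² = 2 × 4.328² = 2 × 18.74 = 37.5.
Round up to the next whole participant.

n = 38 per group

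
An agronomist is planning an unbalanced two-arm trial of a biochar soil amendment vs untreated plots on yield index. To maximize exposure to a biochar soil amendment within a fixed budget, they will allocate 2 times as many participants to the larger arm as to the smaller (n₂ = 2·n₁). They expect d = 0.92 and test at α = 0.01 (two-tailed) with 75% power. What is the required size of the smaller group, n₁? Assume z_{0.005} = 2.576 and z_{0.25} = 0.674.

n₁ = 19

With allocation ratio k = n₂/n₁ = 2, Var(x̄₁−x̄₂) = σ²(1/n₁ + 1/(k·n₁)) = σ²·(k+1)/(k·n₁).
So n₁ = (1 + 1/k)·((z_{α/2} + z_β)/d)² = 1.500 × (3.250/0.92)².
n₁ = 1.500 × 12.48 = 18.7.
Round up: n₁ = 19, giving n₂ = 2 × 19 = 38.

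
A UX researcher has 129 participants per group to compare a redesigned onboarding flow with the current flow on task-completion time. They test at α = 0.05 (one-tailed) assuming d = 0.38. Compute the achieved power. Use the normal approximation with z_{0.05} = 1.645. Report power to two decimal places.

For two equal groups, power = Φ(d·√(n/2) − z_{α}).
d·√(n/2) = 0.38 × √(129/2) = 0.38 × 8.031 = 3.052.
z_β = 3.052 − 1.645 = 1.407.
Power = Φ(1.407) = 0.920.

power ≈ 0.92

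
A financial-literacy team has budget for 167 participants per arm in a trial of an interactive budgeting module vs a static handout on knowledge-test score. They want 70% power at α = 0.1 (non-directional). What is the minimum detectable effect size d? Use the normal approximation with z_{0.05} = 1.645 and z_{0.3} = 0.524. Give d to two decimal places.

For two independent groups of n = 167 each: d_min = (z_{α/2} + z_β)·√(2/n).
z-sum = 1.645 + 0.524 = 2.169.
d_min = 2.169 × √(2/167) = 2.169 × 0.1094 = 0.237.

d_min ≈ 0.24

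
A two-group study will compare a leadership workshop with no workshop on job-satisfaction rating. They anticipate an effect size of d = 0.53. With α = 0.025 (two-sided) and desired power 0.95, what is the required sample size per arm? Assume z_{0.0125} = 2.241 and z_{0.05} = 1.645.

For two independent groups with equal n: n = 2·((z_{α/2} + z_β) / d)².
z_{α/2} + z_β = 2.241 + 1.645 = 3.886.
n = 2 × (3.886 / 0.53)² = 2 × 7.332² = 2 × 53.76 = 107.5.
Round up to the next whole participant.

n = 108 per group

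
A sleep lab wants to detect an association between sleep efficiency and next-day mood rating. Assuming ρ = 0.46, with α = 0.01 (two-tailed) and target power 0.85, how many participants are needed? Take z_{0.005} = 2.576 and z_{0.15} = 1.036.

Fisher's z: C = ½·ln((1+r)/(1−r)) = ½·ln(2.7037) = 0.4973.
n = ((z_{α/2} + z_β)/C)² + 3.
(2.576 + 1.036) / 0.4973 = 3.612 / 0.4973 = 7.263.
n = 7.263² + 3 = 52.75 + 3 = 55.8.
Round up.

n = 56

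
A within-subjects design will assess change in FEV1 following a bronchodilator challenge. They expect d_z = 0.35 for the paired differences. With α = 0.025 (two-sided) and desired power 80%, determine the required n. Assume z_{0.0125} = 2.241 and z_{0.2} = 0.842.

n = 78 pairs

For a paired (one-sample on differences) test: n = ((z_{α/2} + z_β) / d)².
z_{α/2} + z_β = 2.241 + 0.842 = 3.083.
n = (3.083 / 0.35)² = 8.809² = 77.59.
Round up.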